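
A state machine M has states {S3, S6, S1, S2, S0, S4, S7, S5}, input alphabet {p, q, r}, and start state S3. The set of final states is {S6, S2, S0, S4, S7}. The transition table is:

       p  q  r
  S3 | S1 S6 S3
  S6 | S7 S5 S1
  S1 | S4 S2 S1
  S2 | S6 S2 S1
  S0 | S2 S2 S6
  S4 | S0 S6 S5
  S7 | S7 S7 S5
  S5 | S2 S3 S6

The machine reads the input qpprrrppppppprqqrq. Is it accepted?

S3 → S6 → S7 → S7 → S5 → S6 → S1 → S4 → S0 → S2 → S6 → S7 → S7 → S7 → S5 → S3 → S6 → S1 → S2
End state S2 is accepting.

Yes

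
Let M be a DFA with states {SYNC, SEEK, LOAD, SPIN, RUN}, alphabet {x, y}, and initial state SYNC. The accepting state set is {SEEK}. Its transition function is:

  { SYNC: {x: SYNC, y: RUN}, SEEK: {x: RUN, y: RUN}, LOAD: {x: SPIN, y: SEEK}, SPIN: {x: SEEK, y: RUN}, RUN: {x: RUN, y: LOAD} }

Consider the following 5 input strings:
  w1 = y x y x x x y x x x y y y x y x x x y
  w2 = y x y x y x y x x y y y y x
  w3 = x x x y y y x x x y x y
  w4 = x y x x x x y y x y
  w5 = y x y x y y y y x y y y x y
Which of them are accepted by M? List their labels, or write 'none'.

none

w1: Trace: SYNC -y-> RUN -x-> RUN -y-> LOAD -x-> SPIN -x-> SEEK -x-> RUN -y-> LOAD -x-> SPIN -x-> SEEK -x-> RUN -y-> LOAD -y-> SEEK -y-> RUN -x-> RUN -y-> LOAD -x-> SPIN -x-> SEEK -x-> RUN -y-> LOAD  → end LOAD, rejected
w2: Trace: SYNC -y-> RUN -x-> RUN -y-> LOAD -x-> SPIN -y-> RUN -x-> RUN -y-> LOAD -x-> SPIN -x-> SEEK -y-> RUN -y-> LOAD -y-> SEEK -y-> RUN -x-> RUN  → end RUN, rejected
w3: Trace: SYNC -x-> SYNC -x-> SYNC -x-> SYNC -y-> RUN -y-> LOAD -y-> SEEK -x-> RUN -x-> RUN -x-> RUN -y-> LOAD -x-> SPIN -y-> RUN  → end RUN, rejected
w4: Trace: SYNC -x-> SYNC -y-> RUN -x-> RUN -x-> RUN -x-> RUN -x-> RUN -y-> LOAD -y-> SEEK -x-> RUN -y-> LOAD  → end LOAD, rejected
w5: Trace: SYNC -y-> RUN -x-> RUN -y-> LOAD -x-> SPIN -y-> RUN -y-> LOAD -y-> SEEK -y-> RUN -x-> RUN -y-> LOAD -y-> SEEK -y-> RUN -x-> RUN -y-> LOAD  → end LOAD, rejected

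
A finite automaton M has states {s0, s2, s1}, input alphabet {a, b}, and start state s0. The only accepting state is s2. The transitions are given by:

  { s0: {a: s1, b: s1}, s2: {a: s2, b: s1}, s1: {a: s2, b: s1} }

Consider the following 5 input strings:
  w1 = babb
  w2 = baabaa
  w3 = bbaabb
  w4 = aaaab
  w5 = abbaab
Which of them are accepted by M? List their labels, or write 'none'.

w2

w1: s0 → s1 → s2 → s1 → s1  → end s1, rejected
w2: s0 → s1 → s2 → s2 → s1 → s2 → s2  → end s2, accepted
w3: s0 → s1 → s1 → s2 → s2 → s1 → s1  → end s1, rejected
w4: s0 → s1 → s2 → s2 → s2 → s1  → end s1, rejected
w5: s0 → s1 → s1 → s1 → s2 → s2 → s1  → end s1, rejected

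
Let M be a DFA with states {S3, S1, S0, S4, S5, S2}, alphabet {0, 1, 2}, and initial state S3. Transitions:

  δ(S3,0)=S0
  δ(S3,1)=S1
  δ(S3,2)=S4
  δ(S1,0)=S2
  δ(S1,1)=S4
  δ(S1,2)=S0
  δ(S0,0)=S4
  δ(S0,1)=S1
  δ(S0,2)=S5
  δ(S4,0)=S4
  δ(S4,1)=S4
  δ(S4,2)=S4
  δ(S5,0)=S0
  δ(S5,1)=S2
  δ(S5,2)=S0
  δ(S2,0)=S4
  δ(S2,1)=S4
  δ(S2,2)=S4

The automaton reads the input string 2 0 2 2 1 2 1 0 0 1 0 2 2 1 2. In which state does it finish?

S4

start at S3
read '2': S3 → S4
read '0': S4 → S4
read '2': S4 → S4
read '2': S4 → S4
read '1': S4 → S4
read '2': S4 → S4
read '1': S4 → S4
read '0': S4 → S4
read '0': S4 → S4
read '1': S4 → S4
read '0': S4 → S4
read '2': S4 → S4
read '2': S4 → S4
read '1': S4 → S4
read '2': S4 → S4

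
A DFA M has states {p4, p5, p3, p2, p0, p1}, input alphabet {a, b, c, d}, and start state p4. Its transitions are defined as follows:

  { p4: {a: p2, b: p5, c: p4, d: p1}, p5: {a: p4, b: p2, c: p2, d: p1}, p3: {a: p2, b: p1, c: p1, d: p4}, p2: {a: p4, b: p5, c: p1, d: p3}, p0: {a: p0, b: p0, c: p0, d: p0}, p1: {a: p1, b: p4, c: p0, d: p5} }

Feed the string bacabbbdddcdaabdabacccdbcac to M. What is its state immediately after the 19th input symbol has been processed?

p0

Trace: p4 -b-> p5 -a-> p4 -c-> p4 -a-> p2 -b-> p5 -b-> p2 -b-> p5 -d-> p1 -d-> p5 -d-> p1 -c-> p0 -d-> p0 -a-> p0 -a-> p0 -b-> p0 -d-> p0 -a-> p0 -b-> p0 -a-> p0
After 19 symbols: p0.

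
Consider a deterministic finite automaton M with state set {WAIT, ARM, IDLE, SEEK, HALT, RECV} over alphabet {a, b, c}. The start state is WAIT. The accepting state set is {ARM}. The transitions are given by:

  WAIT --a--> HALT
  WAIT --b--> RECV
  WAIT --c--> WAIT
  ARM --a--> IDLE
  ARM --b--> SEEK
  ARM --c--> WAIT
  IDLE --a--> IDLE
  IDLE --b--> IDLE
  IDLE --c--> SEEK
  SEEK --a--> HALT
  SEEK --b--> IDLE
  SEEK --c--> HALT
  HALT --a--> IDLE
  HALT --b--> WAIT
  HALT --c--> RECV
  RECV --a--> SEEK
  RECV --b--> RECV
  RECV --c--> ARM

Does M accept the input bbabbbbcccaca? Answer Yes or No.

start at WAIT
read 'b': WAIT → RECV
read 'b': RECV → RECV
read 'a': RECV → SEEK
read 'b': SEEK → IDLE
read 'b': IDLE → IDLE
read 'b': IDLE → IDLE
read 'b': IDLE → IDLE
read 'c': IDLE → SEEK
read 'c': SEEK → HALT
read 'c': HALT → RECV
read 'a': RECV → SEEK
read 'c': SEEK → HALT
read 'a': HALT → IDLE
End state IDLE is not accepting.

No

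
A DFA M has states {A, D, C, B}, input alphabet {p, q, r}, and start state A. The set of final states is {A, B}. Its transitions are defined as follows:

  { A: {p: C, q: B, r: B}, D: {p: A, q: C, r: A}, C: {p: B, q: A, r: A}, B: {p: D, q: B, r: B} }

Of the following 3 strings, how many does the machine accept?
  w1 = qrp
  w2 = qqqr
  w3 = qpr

w1: Trace: A -q-> B -r-> B -p-> D  → end D, rejected
w2: Trace: A -q-> B -q-> B -q-> B -r-> B  → end B, accepted
w3: Trace: A -q-> B -p-> D -r-> A  → end A, accepted

2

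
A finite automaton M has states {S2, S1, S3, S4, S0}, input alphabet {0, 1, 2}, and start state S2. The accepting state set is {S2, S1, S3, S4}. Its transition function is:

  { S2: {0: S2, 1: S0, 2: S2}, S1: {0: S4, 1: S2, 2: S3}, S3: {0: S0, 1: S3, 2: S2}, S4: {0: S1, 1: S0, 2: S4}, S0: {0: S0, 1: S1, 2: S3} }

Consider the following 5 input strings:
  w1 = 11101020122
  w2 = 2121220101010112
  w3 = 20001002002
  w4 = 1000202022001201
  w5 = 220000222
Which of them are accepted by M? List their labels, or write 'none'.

w1: S2 → S0 → S1 → S2 → S2 → S0 → S0 → S3 → S0 → S1 → S3 → S2  → end S2, accepted
w2: S2 → S2 → S0 → S3 → S3 → S2 → S2 → S2 → S0 → S0 → S1 → S4 → S0 → S0 → S1 → S2 → S2  → end S2, accepted
w3: S2 → S2 → S2 → S2 → S2 → S0 → S0 → S0 → S3 → S0 → S0 → S3  → end S3, accepted
w4: S2 → S0 → S0 → S0 → S0 → S3 → S0 → S3 → S0 → S3 → S2 → S2 → S2 → S0 → S3 → S0 → S1  → end S1, accepted
w5: S2 → S2 → S2 → S2 → S2 → S2 → S2 → S2 → S2 → S2  → end S2, accepted

w1, w2, w3, w4, w5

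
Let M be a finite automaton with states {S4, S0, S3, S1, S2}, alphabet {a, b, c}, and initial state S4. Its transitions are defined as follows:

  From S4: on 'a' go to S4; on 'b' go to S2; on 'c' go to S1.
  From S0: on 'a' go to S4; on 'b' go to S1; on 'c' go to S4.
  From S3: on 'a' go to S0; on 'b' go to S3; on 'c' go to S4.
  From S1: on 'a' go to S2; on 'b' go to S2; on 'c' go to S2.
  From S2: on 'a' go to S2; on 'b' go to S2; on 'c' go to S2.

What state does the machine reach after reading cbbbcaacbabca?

S2

start at S4
read 'c': S4 → S1
read 'b': S1 → S2
read 'b': S2 → S2
read 'b': S2 → S2
read 'c': S2 → S2
read 'a': S2 → S2
read 'a': S2 → S2
read 'c': S2 → S2
read 'b': S2 → S2
read 'a': S2 → S2
read 'b': S2 → S2
read 'c': S2 → S2
read 'a': S2 → S2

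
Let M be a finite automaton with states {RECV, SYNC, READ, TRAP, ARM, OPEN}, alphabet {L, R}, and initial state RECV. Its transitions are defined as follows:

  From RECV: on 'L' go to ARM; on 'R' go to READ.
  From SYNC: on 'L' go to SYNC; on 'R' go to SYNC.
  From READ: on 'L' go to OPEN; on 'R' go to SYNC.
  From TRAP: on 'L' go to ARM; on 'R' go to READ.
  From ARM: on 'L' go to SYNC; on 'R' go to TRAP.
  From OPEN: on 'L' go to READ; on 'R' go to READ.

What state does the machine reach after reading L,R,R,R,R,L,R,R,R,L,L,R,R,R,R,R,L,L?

SYNC

RECV → ARM → TRAP → READ → SYNC → SYNC → SYNC → SYNC → SYNC → SYNC → SYNC → SYNC → SYNC → SYNC → SYNC → SYNC → SYNC → SYNC → SYNC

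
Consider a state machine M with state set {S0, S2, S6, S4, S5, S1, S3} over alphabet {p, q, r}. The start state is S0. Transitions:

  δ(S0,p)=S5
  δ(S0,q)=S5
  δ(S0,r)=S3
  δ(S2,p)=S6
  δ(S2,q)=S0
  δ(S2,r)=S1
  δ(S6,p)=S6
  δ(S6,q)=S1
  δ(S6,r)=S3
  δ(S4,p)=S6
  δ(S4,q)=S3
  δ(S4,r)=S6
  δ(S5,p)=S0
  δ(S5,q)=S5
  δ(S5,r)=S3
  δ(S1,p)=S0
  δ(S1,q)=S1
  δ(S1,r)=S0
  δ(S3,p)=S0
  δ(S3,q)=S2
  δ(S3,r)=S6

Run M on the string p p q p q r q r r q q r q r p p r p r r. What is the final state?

S0 → S5 → S0 → S5 → S0 → S5 → S3 → S2 → S1 → S0 → S5 → S5 → S3 → S2 → S1 → S0 → S5 → S3 → S0 → S3 → S6

S6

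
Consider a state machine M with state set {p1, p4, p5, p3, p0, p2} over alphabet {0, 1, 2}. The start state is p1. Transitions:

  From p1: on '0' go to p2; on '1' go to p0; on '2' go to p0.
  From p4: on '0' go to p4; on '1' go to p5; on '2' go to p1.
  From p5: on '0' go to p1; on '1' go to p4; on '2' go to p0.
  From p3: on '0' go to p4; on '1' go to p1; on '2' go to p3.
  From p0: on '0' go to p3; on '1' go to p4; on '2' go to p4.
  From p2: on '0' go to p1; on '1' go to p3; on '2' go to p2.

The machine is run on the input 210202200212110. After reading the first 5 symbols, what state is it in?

p1 → p0 → p4 → p4 → p1 → p2
After 5 symbols: p2.

p2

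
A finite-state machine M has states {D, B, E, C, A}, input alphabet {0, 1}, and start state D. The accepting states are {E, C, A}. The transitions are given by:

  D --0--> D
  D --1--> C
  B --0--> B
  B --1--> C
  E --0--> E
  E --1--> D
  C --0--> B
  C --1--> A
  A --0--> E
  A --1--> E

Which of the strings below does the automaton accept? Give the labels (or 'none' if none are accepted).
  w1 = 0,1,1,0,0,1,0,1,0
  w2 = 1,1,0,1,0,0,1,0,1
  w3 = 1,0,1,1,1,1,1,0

w1: Trace: D -0-> D -1-> C -1-> A -0-> E -0-> E -1-> D -0-> D -1-> C -0-> B  → end B, rejected
w2: Trace: D -1-> C -1-> A -0-> E -1-> D -0-> D -0-> D -1-> C -0-> B -1-> C  → end C, accepted
w3: Trace: D -1-> C -0-> B -1-> C -1-> A -1-> E -1-> D -1-> C -0-> B  → end B, rejected

w2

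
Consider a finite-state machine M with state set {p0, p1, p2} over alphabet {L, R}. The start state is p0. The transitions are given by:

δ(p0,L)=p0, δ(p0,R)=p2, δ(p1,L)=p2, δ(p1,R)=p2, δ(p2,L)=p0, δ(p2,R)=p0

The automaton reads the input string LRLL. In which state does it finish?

start at p0
read 'L': p0 → p0
read 'R': p0 → p2
read 'L': p2 → p0
read 'L': p0 → p0

p0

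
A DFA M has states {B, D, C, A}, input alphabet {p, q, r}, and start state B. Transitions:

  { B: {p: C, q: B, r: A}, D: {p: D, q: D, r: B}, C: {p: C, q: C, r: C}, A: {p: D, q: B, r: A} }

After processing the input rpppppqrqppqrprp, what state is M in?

C

B → A → D → D → D → D → D → D → B → B → C → C → C → C → C → C → C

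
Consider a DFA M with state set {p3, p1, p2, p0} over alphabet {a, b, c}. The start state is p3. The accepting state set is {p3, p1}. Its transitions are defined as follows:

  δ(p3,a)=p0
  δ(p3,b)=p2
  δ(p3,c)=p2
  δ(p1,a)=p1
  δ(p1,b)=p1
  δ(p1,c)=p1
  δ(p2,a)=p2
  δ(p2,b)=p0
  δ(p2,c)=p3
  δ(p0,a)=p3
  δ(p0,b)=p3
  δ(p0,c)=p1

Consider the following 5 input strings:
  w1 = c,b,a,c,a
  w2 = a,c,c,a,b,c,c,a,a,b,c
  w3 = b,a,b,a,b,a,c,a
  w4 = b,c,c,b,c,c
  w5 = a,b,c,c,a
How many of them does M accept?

2

w1: p3 → p2 → p0 → p3 → p2 → p2  → end p2, rejected
w2: p3 → p0 → p1 → p1 → p1 → p1 → p1 → p1 → p1 → p1 → p1 → p1  → end p1, accepted
w3: p3 → p2 → p2 → p0 → p3 → p2 → p2 → p3 → p0  → end p0, rejected
w4: p3 → p2 → p3 → p2 → p0 → p1 → p1  → end p1, accepted
w5: p3 → p0 → p3 → p2 → p3 → p0  → end p0, rejected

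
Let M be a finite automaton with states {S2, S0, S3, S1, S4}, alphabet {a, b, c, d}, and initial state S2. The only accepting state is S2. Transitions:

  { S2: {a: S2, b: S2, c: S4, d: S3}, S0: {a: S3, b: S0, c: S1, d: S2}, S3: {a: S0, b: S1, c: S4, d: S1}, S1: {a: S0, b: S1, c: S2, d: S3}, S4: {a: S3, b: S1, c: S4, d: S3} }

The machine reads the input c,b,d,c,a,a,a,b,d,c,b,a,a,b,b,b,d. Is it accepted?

start at S2
read 'c': S2 → S4
read 'b': S4 → S1
read 'd': S1 → S3
read 'c': S3 → S4
read 'a': S4 → S3
read 'a': S3 → S0
read 'a': S0 → S3
read 'b': S3 → S1
read 'd': S1 → S3
read 'c': S3 → S4
read 'b': S4 → S1
read 'a': S1 → S0
read 'a': S0 → S3
read 'b': S3 → S1
read 'b': S1 → S1
read 'b': S1 → S1
read 'd': S1 → S3
End state S3 is not accepting.

No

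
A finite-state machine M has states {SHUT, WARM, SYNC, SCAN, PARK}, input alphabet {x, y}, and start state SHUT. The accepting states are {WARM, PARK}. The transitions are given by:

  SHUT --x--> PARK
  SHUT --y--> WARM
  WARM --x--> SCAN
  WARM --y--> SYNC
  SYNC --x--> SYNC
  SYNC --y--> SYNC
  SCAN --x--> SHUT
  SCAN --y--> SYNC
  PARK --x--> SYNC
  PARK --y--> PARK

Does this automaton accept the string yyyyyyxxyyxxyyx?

start at SHUT
read 'y': SHUT → WARM
read 'y': WARM → SYNC
read 'y': SYNC → SYNC
read 'y': SYNC → SYNC
read 'y': SYNC → SYNC
read 'y': SYNC → SYNC
read 'x': SYNC → SYNC
read 'x': SYNC → SYNC
read 'y': SYNC → SYNC
read 'y': SYNC → SYNC
read 'x': SYNC → SYNC
read 'x': SYNC → SYNC
read 'y': SYNC → SYNC
read 'y': SYNC → SYNC
read 'x': SYNC → SYNC
End state SYNC is not accepting.

No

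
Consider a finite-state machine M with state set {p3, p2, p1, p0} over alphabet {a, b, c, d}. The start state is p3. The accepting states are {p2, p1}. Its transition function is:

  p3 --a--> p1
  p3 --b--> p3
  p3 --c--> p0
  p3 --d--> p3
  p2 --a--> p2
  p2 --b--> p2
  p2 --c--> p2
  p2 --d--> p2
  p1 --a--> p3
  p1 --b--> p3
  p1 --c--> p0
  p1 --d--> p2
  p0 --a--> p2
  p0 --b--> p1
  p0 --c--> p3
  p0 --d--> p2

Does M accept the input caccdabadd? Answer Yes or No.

Yes

start at p3
read 'c': p3 → p0
read 'a': p0 → p2
read 'c': p2 → p2
read 'c': p2 → p2
read 'd': p2 → p2
read 'a': p2 → p2
read 'b': p2 → p2
read 'a': p2 → p2
read 'd': p2 → p2
read 'd': p2 → p2
End state p2 is accepting.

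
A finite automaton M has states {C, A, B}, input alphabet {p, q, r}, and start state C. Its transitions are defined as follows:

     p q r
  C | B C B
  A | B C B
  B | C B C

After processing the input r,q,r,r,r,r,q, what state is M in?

B

C → B → B → C → B → C → B → B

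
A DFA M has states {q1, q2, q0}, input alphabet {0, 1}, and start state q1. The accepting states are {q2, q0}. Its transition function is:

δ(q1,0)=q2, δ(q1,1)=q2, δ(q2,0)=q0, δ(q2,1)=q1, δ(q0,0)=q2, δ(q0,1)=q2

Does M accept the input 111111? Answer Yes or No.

q1 → q2 → q1 → q2 → q1 → q2 → q1
End state q1 is not accepting.

No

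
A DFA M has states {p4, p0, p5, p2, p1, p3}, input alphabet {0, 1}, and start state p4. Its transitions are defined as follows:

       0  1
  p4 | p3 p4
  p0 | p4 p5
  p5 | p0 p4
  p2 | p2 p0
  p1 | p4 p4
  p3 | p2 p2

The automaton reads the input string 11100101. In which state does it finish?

Trace: p4 -1-> p4 -1-> p4 -1-> p4 -0-> p3 -0-> p2 -1-> p0 -0-> p4 -1-> p4

p4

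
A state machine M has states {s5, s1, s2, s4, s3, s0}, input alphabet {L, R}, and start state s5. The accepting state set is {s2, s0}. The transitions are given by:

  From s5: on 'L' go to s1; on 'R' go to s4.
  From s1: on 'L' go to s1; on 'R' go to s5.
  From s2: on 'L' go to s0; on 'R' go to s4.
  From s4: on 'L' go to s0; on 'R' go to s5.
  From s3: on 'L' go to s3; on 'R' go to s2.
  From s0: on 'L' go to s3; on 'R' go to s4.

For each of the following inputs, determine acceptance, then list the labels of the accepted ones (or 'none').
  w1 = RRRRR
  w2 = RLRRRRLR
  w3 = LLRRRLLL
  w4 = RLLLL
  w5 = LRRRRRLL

w1:
  start at s5
  read 'R': s5 → s4
  read 'R': s4 → s5
  read 'R': s5 → s4
  read 'R': s4 → s5
  read 'R': s5 → s4
  end s4, rejected
w2:
  start at s5
  read 'R': s5 → s4
  read 'L': s4 → s0
  read 'R': s0 → s4
  read 'R': s4 → s5
  read 'R': s5 → s4
  read 'R': s4 → s5
  read 'L': s5 → s1
  read 'R': s1 → s5
  end s5, rejected
w3:
  start at s5
  read 'L': s5 → s1
  read 'L': s1 → s1
  read 'R': s1 → s5
  read 'R': s5 → s4
  read 'R': s4 → s5
  read 'L': s5 → s1
  read 'L': s1 → s1
  read 'L': s1 → s1
  end s1, rejected
w4:
  start at s5
  read 'R': s5 → s4
  read 'L': s4 → s0
  read 'L': s0 → s3
  read 'L': s3 → s3
  read 'L': s3 → s3
  end s3, rejected
w5:
  start at s5
  read 'L': s5 → s1
  read 'R': s1 → s5
  read 'R': s5 → s4
  read 'R': s4 → s5
  read 'R': s5 → s4
  read 'R': s4 → s5
  read 'L': s5 → s1
  read 'L': s1 → s1
  end s1, rejected

none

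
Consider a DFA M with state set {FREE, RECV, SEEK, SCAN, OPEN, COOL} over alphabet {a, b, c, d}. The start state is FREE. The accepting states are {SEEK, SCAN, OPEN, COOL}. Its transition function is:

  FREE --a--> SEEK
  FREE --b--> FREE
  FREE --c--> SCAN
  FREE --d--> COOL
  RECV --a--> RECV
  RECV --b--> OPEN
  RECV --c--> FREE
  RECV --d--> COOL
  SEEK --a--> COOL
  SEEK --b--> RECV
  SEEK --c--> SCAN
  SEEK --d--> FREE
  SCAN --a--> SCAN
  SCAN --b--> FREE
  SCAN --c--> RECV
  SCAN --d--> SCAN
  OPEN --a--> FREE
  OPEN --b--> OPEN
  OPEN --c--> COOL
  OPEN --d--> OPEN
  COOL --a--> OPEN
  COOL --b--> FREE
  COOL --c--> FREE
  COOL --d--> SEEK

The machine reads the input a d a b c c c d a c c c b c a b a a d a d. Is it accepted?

FREE → SEEK → FREE → SEEK → RECV → FREE → SCAN → RECV → COOL → OPEN → COOL → FREE → SCAN → FREE → SCAN → SCAN → FREE → SEEK → COOL → SEEK → COOL → SEEK
End state SEEK is accepting.

Yes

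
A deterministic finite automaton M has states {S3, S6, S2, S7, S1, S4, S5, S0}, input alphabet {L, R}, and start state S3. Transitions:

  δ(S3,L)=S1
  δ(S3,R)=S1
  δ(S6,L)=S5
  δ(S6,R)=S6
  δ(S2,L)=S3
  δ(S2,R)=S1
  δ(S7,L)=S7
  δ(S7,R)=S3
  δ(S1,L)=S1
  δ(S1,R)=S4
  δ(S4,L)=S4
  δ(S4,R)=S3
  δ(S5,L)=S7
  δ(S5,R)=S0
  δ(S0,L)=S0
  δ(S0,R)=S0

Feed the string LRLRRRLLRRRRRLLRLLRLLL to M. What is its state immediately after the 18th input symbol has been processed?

start at S3
read 'L': S3 → S1
read 'R': S1 → S4
read 'L': S4 → S4
read 'R': S4 → S3
read 'R': S3 → S1
read 'R': S1 → S4
read 'L': S4 → S4
read 'L': S4 → S4
read 'R': S4 → S3
read 'R': S3 → S1
read 'R': S1 → S4
read 'R': S4 → S3
read 'R': S3 → S1
read 'L': S1 → S1
read 'L': S1 → S1
read 'R': S1 → S4
read 'L': S4 → S4
read 'L': S4 → S4
After 18 symbols: S4.

S4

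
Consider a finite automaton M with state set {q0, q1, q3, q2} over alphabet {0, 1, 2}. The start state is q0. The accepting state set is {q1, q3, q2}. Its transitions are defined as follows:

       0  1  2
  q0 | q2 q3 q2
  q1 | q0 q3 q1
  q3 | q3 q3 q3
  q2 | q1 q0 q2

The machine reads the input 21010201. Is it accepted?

Yes

q0 → q2 → q0 → q2 → q0 → q2 → q2 → q1 → q3
End state q3 is accepting.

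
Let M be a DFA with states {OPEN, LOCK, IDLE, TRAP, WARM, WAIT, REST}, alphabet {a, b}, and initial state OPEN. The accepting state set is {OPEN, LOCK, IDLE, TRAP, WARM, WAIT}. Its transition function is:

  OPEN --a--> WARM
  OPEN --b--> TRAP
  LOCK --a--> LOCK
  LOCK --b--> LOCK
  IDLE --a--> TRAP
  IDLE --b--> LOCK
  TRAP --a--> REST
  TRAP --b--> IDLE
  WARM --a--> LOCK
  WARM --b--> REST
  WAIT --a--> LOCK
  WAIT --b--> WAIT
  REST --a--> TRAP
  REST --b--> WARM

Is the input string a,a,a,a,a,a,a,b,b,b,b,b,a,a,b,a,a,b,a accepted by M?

Trace: OPEN -a-> WARM -a-> LOCK -a-> LOCK -a-> LOCK -a-> LOCK -a-> LOCK -a-> LOCK -b-> LOCK -b-> LOCK -b-> LOCK -b-> LOCK -b-> LOCK -a-> LOCK -a-> LOCK -b-> LOCK -a-> LOCK -a-> LOCK -b-> LOCK -a-> LOCK
End state LOCK is accepting.

Yes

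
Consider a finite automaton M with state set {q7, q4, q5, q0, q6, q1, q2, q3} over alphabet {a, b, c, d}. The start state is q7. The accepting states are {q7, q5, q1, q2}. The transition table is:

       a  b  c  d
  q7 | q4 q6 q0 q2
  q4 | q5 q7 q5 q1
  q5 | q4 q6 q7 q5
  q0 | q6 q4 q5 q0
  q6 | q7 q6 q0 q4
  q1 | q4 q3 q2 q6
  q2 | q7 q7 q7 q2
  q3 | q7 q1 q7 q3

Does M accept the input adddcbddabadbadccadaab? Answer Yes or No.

q7 → q4 → q1 → q6 → q4 → q5 → q6 → q4 → q1 → q4 → q7 → q4 → q1 → q3 → q7 → q2 → q7 → q0 → q6 → q4 → q5 → q4 → q7
End state q7 is accepting.

Yes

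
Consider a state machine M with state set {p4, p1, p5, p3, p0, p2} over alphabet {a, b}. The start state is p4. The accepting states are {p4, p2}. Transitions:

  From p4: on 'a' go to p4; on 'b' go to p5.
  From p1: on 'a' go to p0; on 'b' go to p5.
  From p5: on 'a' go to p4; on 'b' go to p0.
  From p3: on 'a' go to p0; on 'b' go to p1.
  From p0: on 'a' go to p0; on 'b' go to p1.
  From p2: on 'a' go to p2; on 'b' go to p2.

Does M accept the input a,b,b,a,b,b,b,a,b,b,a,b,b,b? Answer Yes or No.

p4 → p4 → p5 → p0 → p0 → p1 → p5 → p0 → p0 → p1 → p5 → p4 → p5 → p0 → p1
End state p1 is not accepting.

No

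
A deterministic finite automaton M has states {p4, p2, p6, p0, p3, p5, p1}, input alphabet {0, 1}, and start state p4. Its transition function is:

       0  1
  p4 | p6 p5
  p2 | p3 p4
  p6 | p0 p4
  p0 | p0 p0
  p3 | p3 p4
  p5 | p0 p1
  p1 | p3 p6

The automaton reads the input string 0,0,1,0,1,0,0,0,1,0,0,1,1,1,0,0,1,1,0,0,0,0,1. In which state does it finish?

p0

Trace: p4 -0-> p6 -0-> p0 -1-> p0 -0-> p0 -1-> p0 -0-> p0 -0-> p0 -0-> p0 -1-> p0 -0-> p0 -0-> p0 -1-> p0 -1-> p0 -1-> p0 -0-> p0 -0-> p0 -1-> p0 -1-> p0 -0-> p0 -0-> p0 -0-> p0 -0-> p0 -1-> p0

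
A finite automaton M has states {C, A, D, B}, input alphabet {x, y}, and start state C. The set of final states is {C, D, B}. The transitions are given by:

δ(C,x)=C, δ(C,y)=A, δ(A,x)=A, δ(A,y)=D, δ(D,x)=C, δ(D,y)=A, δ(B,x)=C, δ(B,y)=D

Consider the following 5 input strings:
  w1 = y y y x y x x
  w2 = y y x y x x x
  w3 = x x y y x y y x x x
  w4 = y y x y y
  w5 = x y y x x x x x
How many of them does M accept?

4

w1: C → A → D → A → A → D → C → C  → end C, accepted
w2: C → A → D → C → A → A → A → A  → end A, rejected
w3: C → C → C → A → D → C → A → D → C → C → C  → end C, accepted
w4: C → A → D → C → A → D  → end D, accepted
w5: C → C → A → D → C → C → C → C → C  → end C, accepted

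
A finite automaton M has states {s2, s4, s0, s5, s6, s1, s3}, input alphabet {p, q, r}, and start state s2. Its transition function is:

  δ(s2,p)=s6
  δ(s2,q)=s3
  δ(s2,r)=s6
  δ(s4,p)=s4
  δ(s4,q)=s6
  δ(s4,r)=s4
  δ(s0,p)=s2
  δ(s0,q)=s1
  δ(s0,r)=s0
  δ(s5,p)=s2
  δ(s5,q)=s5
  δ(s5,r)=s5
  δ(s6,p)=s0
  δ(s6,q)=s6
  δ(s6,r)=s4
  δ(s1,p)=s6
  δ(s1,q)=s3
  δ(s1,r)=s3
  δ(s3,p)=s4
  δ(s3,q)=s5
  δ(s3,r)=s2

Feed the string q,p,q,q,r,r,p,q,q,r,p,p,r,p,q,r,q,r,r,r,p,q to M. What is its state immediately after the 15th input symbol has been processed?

s6

start at s2
read 'q': s2 → s3
read 'p': s3 → s4
read 'q': s4 → s6
read 'q': s6 → s6
read 'r': s6 → s4
read 'r': s4 → s4
read 'p': s4 → s4
read 'q': s4 → s6
read 'q': s6 → s6
read 'r': s6 → s4
read 'p': s4 → s4
read 'p': s4 → s4
read 'r': s4 → s4
read 'p': s4 → s4
read 'q': s4 → s6
After 15 symbols: s6.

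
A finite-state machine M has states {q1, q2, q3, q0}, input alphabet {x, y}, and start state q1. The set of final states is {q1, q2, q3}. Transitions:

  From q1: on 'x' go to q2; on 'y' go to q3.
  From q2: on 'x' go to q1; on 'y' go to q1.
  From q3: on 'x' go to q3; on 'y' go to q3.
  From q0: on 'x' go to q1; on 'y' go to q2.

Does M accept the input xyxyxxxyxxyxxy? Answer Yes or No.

q1 → q2 → q1 → q2 → q1 → q2 → q1 → q2 → q1 → q2 → q1 → q3 → q3 → q3 → q3
End state q3 is accepting.

Yes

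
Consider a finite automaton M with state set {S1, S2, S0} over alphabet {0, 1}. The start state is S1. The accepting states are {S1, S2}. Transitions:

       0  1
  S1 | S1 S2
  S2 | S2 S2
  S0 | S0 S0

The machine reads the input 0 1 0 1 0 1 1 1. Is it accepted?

Yes

Trace: S1 -0-> S1 -1-> S2 -0-> S2 -1-> S2 -0-> S2 -1-> S2 -1-> S2 -1-> S2
End state S2 is accepting.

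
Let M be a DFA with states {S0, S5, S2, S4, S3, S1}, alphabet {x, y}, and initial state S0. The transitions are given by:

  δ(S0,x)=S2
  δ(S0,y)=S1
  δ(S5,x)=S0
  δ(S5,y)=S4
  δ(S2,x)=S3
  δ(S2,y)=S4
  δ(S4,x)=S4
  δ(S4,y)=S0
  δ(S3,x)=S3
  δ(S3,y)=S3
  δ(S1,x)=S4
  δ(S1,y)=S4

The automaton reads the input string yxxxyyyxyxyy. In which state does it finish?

start at S0
read 'y': S0 → S1
read 'x': S1 → S4
read 'x': S4 → S4
read 'x': S4 → S4
read 'y': S4 → S0
read 'y': S0 → S1
read 'y': S1 → S4
read 'x': S4 → S4
read 'y': S4 → S0
read 'x': S0 → S2
read 'y': S2 → S4
read 'y': S4 → S0

S0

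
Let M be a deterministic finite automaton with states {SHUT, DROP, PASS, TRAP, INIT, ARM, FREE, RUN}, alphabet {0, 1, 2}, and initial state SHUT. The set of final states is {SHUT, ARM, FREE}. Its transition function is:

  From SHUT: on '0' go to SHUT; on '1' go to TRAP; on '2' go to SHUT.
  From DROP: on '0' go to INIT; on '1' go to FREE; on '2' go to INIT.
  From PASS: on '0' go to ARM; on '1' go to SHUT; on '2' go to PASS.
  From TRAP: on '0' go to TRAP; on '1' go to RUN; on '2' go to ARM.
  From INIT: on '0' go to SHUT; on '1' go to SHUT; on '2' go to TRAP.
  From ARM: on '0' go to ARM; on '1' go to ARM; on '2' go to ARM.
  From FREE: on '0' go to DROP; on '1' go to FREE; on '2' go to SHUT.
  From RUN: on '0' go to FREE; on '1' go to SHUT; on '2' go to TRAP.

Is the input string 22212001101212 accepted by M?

Yes

SHUT → SHUT → SHUT → SHUT → TRAP → ARM → ARM → ARM → ARM → ARM → ARM → ARM → ARM → ARM → ARM
End state ARM is accepting.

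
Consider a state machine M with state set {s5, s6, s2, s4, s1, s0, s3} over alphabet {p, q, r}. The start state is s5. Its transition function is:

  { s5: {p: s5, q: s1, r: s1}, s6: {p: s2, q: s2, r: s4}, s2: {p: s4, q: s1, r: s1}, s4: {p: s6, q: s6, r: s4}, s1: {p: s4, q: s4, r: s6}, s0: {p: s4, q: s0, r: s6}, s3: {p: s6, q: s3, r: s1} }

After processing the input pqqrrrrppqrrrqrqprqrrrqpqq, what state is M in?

s4

Trace: s5 -p-> s5 -q-> s1 -q-> s4 -r-> s4 -r-> s4 -r-> s4 -r-> s4 -p-> s6 -p-> s2 -q-> s1 -r-> s6 -r-> s4 -r-> s4 -q-> s6 -r-> s4 -q-> s6 -p-> s2 -r-> s1 -q-> s4 -r-> s4 -r-> s4 -r-> s4 -q-> s6 -p-> s2 -q-> s1 -q-> s4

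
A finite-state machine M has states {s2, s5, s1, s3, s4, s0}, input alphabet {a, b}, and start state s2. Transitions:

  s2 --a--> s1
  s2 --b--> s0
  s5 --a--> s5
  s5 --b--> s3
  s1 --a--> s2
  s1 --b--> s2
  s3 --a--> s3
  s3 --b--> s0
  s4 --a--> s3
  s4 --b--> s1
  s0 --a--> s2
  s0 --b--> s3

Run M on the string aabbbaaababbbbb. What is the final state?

s0

s2 → s1 → s2 → s0 → s3 → s0 → s2 → s1 → s2 → s0 → s2 → s0 → s3 → s0 → s3 → s0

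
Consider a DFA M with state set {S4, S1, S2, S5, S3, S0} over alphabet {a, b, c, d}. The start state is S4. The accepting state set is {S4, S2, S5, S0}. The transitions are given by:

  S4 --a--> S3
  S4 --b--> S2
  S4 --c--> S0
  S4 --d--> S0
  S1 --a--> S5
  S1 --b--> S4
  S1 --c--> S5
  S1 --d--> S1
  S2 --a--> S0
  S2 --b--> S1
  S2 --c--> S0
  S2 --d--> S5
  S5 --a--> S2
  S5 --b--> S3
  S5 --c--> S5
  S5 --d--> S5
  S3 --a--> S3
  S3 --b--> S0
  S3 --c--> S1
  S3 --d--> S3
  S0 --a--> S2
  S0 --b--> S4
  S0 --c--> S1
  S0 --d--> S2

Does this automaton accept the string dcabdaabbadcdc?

Trace: S4 -d-> S0 -c-> S1 -a-> S5 -b-> S3 -d-> S3 -a-> S3 -a-> S3 -b-> S0 -b-> S4 -a-> S3 -d-> S3 -c-> S1 -d-> S1 -c-> S5
End state S5 is accepting.

Yes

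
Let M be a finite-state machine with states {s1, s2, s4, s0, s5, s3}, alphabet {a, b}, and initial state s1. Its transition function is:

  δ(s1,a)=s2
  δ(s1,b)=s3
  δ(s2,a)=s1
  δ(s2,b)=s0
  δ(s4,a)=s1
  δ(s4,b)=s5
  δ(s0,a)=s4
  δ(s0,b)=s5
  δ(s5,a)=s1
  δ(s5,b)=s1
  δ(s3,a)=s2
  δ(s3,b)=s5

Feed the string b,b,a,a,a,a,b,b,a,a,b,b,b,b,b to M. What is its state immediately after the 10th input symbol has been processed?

s2

Trace: s1 -b-> s3 -b-> s5 -a-> s1 -a-> s2 -a-> s1 -a-> s2 -b-> s0 -b-> s5 -a-> s1 -a-> s2
After 10 symbols: s2.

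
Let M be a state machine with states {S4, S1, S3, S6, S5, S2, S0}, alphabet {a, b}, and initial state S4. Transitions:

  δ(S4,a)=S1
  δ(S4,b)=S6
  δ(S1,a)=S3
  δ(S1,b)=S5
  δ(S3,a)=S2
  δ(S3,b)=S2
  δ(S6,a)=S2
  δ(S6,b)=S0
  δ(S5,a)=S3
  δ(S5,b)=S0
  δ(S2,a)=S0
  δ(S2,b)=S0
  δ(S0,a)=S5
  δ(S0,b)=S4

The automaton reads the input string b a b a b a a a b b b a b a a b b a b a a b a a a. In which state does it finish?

Trace: S4 -b-> S6 -a-> S2 -b-> S0 -a-> S5 -b-> S0 -a-> S5 -a-> S3 -a-> S2 -b-> S0 -b-> S4 -b-> S6 -a-> S2 -b-> S0 -a-> S5 -a-> S3 -b-> S2 -b-> S0 -a-> S5 -b-> S0 -a-> S5 -a-> S3 -b-> S2 -a-> S0 -a-> S5 -a-> S3

S3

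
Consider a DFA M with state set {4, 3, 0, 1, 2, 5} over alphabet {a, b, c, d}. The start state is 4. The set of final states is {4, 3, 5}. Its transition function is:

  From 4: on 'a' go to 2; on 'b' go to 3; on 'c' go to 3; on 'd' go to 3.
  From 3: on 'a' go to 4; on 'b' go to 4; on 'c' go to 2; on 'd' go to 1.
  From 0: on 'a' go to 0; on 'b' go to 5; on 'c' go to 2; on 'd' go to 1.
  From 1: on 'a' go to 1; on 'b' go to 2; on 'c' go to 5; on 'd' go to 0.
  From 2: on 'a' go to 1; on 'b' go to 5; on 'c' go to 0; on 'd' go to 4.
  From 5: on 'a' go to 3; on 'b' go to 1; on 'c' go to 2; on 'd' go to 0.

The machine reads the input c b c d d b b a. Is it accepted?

4 → 3 → 4 → 3 → 1 → 0 → 5 → 1 → 1
End state 1 is not accepting.

No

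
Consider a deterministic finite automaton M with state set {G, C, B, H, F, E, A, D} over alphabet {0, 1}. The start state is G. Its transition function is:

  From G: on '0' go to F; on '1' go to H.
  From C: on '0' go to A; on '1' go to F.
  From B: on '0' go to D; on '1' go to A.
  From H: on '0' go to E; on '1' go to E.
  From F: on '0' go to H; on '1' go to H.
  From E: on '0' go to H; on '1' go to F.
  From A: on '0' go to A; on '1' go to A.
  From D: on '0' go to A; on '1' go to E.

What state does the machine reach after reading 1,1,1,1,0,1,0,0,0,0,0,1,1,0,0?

E

G → H → E → F → H → E → F → H → E → H → E → H → E → F → H → E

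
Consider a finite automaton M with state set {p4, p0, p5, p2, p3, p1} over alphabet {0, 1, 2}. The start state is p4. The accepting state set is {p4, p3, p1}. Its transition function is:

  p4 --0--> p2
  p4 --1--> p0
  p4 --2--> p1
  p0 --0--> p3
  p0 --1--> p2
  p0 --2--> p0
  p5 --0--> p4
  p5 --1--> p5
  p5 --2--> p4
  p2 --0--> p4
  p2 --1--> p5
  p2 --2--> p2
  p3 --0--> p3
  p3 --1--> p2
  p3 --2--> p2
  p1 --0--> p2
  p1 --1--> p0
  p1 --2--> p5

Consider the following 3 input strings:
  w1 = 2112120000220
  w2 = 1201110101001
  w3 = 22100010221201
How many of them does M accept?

w1: p4 → p1 → p0 → p2 → p2 → p5 → p4 → p2 → p4 → p2 → p4 → p1 → p5 → p4  → end p4, accepted
w2: p4 → p0 → p0 → p3 → p2 → p5 → p5 → p4 → p0 → p3 → p2 → p4 → p2 → p5  → end p5, rejected
w3: p4 → p1 → p5 → p5 → p4 → p2 → p4 → p0 → p3 → p2 → p2 → p5 → p4 → p2 → p5  → end p5, rejected

1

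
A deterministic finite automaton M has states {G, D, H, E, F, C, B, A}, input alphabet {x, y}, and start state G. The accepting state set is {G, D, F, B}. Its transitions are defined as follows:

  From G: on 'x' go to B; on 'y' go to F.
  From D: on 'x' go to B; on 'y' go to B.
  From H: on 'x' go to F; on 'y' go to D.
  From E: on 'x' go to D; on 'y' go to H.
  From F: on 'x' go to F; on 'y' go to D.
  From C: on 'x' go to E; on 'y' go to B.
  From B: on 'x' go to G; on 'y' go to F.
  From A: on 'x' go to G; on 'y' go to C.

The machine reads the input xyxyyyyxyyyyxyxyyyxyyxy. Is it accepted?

Yes

start at G
read 'x': G → B
read 'y': B → F
read 'x': F → F
read 'y': F → D
read 'y': D → B
read 'y': B → F
read 'y': F → D
read 'x': D → B
read 'y': B → F
read 'y': F → D
read 'y': D → B
read 'y': B → F
read 'x': F → F
read 'y': F → D
read 'x': D → B
read 'y': B → F
read 'y': F → D
read 'y': D → B
read 'x': B → G
read 'y': G → F
read 'y': F → D
read 'x': D → B
read 'y': B → F
End state F is accepting.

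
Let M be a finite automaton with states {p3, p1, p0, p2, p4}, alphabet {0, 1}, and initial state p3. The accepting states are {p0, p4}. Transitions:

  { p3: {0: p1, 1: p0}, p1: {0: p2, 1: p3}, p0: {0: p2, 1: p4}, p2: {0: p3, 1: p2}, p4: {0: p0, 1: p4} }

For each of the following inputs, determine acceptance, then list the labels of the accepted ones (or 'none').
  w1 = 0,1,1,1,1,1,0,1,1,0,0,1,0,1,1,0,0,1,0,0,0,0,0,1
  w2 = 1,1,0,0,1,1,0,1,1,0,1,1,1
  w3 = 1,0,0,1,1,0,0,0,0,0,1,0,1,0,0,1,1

w1: Trace: p3 -0-> p1 -1-> p3 -1-> p0 -1-> p4 -1-> p4 -1-> p4 -0-> p0 -1-> p4 -1-> p4 -0-> p0 -0-> p2 -1-> p2 -0-> p3 -1-> p0 -1-> p4 -0-> p0 -0-> p2 -1-> p2 -0-> p3 -0-> p1 -0-> p2 -0-> p3 -0-> p1 -1-> p3  → end p3, rejected
w2: Trace: p3 -1-> p0 -1-> p4 -0-> p0 -0-> p2 -1-> p2 -1-> p2 -0-> p3 -1-> p0 -1-> p4 -0-> p0 -1-> p4 -1-> p4 -1-> p4  → end p4, accepted
w3: Trace: p3 -1-> p0 -0-> p2 -0-> p3 -1-> p0 -1-> p4 -0-> p0 -0-> p2 -0-> p3 -0-> p1 -0-> p2 -1-> p2 -0-> p3 -1-> p0 -0-> p2 -0-> p3 -1-> p0 -1-> p4  → end p4, accepted

w2, w3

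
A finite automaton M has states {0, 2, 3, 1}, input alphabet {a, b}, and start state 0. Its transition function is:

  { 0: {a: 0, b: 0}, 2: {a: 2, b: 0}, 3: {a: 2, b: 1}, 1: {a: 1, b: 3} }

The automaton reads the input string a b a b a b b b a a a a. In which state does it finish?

Trace: 0 -a-> 0 -b-> 0 -a-> 0 -b-> 0 -a-> 0 -b-> 0 -b-> 0 -b-> 0 -a-> 0 -a-> 0 -a-> 0 -a-> 0

0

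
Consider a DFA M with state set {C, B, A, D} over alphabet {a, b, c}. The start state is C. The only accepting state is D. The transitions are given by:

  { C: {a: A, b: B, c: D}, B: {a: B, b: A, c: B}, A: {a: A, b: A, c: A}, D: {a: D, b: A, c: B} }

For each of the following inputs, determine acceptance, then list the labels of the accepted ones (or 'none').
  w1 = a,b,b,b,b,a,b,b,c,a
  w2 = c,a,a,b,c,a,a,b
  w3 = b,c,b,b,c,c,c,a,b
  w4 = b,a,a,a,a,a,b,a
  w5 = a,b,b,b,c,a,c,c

w1:
  start at C
  read 'a': C → A
  read 'b': A → A
  read 'b': A → A
  read 'b': A → A
  read 'b': A → A
  read 'a': A → A
  read 'b': A → A
  read 'b': A → A
  read 'c': A → A
  read 'a': A → A
  end A, rejected
w2:
  start at C
  read 'c': C → D
  read 'a': D → D
  read 'a': D → D
  read 'b': D → A
  read 'c': A → A
  read 'a': A → A
  read 'a': A → A
  read 'b': A → A
  end A, rejected
w3:
  start at C
  read 'b': C → B
  read 'c': B → B
  read 'b': B → A
  read 'b': A → A
  read 'c': A → A
  read 'c': A → A
  read 'c': A → A
  read 'a': A → A
  read 'b': A → A
  end A, rejected
w4:
  start at C
  read 'b': C → B
  read 'a': B → B
  read 'a': B → B
  read 'a': B → B
  read 'a': B → B
  read 'a': B → B
  read 'b': B → A
  read 'a': A → A
  end A, rejected
w5:
  start at C
  read 'a': C → A
  read 'b': A → A
  read 'b': A → A
  read 'b': A → A
  read 'c': A → A
  read 'a': A → A
  read 'c': A → A
  read 'c': A → A
  end A, rejected

none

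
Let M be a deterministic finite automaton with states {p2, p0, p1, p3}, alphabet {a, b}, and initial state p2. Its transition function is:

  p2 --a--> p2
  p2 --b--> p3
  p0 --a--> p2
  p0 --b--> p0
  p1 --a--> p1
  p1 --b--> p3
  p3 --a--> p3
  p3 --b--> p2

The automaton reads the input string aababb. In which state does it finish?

p2 → p2 → p2 → p3 → p3 → p2 → p3

p3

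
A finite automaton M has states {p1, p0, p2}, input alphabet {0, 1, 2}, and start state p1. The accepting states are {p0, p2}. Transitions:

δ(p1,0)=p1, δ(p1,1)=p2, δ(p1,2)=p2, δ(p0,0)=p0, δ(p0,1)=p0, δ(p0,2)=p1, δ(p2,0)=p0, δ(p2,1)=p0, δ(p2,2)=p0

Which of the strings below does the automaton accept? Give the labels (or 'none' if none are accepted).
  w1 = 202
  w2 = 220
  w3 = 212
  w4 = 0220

w2, w4

w1: Trace: p1 -2-> p2 -0-> p0 -2-> p1  → end p1, rejected
w2: Trace: p1 -2-> p2 -2-> p0 -0-> p0  → end p0, accepted
w3: Trace: p1 -2-> p2 -1-> p0 -2-> p1  → end p1, rejected
w4: Trace: p1 -0-> p1 -2-> p2 -2-> p0 -0-> p0  → end p0, accepted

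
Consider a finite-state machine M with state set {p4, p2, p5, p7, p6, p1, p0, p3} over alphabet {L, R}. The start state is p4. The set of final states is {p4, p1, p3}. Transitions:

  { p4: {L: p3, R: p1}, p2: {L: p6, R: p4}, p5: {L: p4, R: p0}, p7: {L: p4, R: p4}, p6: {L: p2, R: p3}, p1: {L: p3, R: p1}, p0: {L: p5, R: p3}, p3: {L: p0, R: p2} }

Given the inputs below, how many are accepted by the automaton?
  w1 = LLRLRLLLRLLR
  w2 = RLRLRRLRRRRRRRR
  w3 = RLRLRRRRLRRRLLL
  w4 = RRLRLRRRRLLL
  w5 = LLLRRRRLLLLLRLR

3

w1:
  start at p4
  read 'L': p4 → p3
  read 'L': p3 → p0
  read 'R': p0 → p3
  read 'L': p3 → p0
  read 'R': p0 → p3
  read 'L': p3 → p0
  read 'L': p0 → p5
  read 'L': p5 → p4
  read 'R': p4 → p1
  read 'L': p1 → p3
  read 'L': p3 → p0
  read 'R': p0 → p3
  end p3, accepted
w2:
  start at p4
  read 'R': p4 → p1
  read 'L': p1 → p3
  read 'R': p3 → p2
  read 'L': p2 → p6
  read 'R': p6 → p3
  read 'R': p3 → p2
  read 'L': p2 → p6
  read 'R': p6 → p3
  read 'R': p3 → p2
  read 'R': p2 → p4
  read 'R': p4 → p1
  read 'R': p1 → p1
  read 'R': p1 → p1
  read 'R': p1 → p1
  read 'R': p1 → p1
  end p1, accepted
w3:
  start at p4
  read 'R': p4 → p1
  read 'L': p1 → p3
  read 'R': p3 → p2
  read 'L': p2 → p6
  read 'R': p6 → p3
  read 'R': p3 → p2
  read 'R': p2 → p4
  read 'R': p4 → p1
  read 'L': p1 → p3
  read 'R': p3 → p2
  read 'R': p2 → p4
  read 'R': p4 → p1
  read 'L': p1 → p3
  read 'L': p3 → p0
  read 'L': p0 → p5
  end p5, rejected
w4:
  start at p4
  read 'R': p4 → p1
  read 'R': p1 → p1
  read 'L': p1 → p3
  read 'R': p3 → p2
  read 'L': p2 → p6
  read 'R': p6 → p3
  read 'R': p3 → p2
  read 'R': p2 → p4
  read 'R': p4 → p1
  read 'L': p1 → p3
  read 'L': p3 → p0
  read 'L': p0 → p5
  end p5, rejected
w5:
  start at p4
  read 'L': p4 → p3
  read 'L': p3 → p0
  read 'L': p0 → p5
  read 'R': p5 → p0
  read 'R': p0 → p3
  read 'R': p3 → p2
  read 'R': p2 → p4
  read 'L': p4 → p3
  read 'L': p3 → p0
  read 'L': p0 → p5
  read 'L': p5 → p4
  read 'L': p4 → p3
  read 'R': p3 → p2
  read 'L': p2 → p6
  read 'R': p6 → p3
  end p3, accepted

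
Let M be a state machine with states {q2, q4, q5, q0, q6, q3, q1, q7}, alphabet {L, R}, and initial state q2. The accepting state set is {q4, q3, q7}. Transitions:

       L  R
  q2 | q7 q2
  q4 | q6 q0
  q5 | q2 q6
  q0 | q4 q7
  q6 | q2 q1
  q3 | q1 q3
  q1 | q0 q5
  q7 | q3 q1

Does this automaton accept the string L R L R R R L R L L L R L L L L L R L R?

q2 → q7 → q1 → q0 → q7 → q1 → q5 → q2 → q2 → q7 → q3 → q1 → q5 → q2 → q7 → q3 → q1 → q0 → q7 → q3 → q3
End state q3 is accepting.

Yes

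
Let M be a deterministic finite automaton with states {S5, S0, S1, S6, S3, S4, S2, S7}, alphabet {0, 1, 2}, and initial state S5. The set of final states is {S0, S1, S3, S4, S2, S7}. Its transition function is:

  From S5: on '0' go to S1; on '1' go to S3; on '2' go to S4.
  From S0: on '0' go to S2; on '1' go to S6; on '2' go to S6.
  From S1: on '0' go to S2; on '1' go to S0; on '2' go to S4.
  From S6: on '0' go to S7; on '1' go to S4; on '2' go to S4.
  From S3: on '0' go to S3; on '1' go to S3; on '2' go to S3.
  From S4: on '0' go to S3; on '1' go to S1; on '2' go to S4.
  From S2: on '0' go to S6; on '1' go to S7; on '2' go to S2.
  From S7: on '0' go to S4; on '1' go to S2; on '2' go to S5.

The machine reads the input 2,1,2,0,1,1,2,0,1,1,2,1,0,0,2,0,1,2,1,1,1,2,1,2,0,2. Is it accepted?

Yes

Trace: S5 -2-> S4 -1-> S1 -2-> S4 -0-> S3 -1-> S3 -1-> S3 -2-> S3 -0-> S3 -1-> S3 -1-> S3 -2-> S3 -1-> S3 -0-> S3 -0-> S3 -2-> S3 -0-> S3 -1-> S3 -2-> S3 -1-> S3 -1-> S3 -1-> S3 -2-> S3 -1-> S3 -2-> S3 -0-> S3 -2-> S3
End state S3 is accepting.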